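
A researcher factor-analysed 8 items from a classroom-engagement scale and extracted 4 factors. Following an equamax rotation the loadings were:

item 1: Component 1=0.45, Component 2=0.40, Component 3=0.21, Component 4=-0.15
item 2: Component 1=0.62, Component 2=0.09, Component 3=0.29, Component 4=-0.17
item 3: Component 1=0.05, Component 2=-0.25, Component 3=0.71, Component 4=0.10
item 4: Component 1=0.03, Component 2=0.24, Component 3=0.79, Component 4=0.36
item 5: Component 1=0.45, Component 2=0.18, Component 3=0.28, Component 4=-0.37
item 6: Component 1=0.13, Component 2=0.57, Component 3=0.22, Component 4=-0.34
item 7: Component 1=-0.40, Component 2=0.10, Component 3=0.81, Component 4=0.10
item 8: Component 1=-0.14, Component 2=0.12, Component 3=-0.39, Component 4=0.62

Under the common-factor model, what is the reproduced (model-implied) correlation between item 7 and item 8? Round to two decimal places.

-0.19

r̂ = Σ λ_i·λ_j across factors = (-0.40)(-0.14) + (0.10)(0.12) + (0.81)(-0.39) + (0.10)(0.62)
  = +0.0560 +0.0120 -0.3159 +0.0620 = -0.1859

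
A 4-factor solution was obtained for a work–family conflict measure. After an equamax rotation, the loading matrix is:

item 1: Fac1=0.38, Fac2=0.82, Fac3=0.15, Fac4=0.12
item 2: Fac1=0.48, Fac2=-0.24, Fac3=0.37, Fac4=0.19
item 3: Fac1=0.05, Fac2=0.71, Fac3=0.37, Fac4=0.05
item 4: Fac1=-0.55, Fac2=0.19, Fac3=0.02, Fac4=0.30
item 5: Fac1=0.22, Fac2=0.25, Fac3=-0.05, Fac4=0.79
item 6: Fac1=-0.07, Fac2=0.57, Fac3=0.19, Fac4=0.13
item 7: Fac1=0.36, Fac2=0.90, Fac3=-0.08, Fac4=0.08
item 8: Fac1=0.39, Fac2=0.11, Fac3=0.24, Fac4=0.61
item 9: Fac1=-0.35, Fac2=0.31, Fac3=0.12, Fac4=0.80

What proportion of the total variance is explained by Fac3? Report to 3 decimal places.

SS loadings for Fac3 = 0.15² + 0.37² + 0.37² + 0.02² + (-0.05)² + 0.19² + (-0.08)² + 0.24² + 0.12² = 0.4137
Proportion of variance = 0.4137 / 9 = 0.0460.

0.046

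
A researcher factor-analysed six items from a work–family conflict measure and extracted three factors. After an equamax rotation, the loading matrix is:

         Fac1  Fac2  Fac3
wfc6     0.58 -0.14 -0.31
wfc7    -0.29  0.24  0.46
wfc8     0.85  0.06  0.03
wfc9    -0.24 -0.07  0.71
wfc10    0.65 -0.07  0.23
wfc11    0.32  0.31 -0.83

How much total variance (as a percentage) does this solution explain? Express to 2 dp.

Communalities: 0.4521, 0.3533, 0.7270, 0.5666, 0.4803, 0.8874; Σh² = 3.4667.
Total variance with 6 standardized items is 6, so the solution explains 3.4667/6 = 0.5778 = 57.78%.

57.78%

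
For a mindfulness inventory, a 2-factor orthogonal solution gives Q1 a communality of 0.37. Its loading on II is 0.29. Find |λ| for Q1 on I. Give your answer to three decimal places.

0.535

Under orthogonal rotation h² = Σλ², so λ_I² = h² − (0.0841) = 0.37 − 0.0841 = 0.2859.
|λ| = √0.2859 = 0.5347.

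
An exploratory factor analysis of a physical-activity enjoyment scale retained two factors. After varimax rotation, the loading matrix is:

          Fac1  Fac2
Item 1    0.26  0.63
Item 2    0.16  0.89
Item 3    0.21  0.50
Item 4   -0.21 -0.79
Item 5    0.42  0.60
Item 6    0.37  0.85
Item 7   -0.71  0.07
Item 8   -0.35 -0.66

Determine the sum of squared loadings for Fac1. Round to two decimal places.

SS loadings for Fac1 = 0.26² + 0.16² + 0.21² + (-0.21)² + 0.42² + 0.37² + (-0.71)² + (-0.35)² = 0.0676 + 0.0256 + 0.0441 + 0.0441 + 0.1764 + 0.1369 + 0.5041 + 0.1225 = 1.1213

1.12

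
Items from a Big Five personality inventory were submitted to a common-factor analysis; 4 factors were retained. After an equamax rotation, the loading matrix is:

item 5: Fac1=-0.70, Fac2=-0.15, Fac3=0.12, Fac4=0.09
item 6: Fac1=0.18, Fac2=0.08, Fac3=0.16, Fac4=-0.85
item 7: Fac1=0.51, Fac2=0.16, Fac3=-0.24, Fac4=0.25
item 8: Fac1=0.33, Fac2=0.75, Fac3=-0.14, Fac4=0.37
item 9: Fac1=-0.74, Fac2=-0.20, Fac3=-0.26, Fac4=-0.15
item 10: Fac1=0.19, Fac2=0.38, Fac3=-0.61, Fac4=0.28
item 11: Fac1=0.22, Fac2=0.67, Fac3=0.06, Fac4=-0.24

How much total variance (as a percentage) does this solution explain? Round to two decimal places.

SS loadings by factor: 1.5235, 1.2503, 0.5605, 1.0885; total = 4.4228.
Total variance with 7 standardized items is 7, so the solution explains 4.4228/7 = 0.6318 = 63.18%.

63.18%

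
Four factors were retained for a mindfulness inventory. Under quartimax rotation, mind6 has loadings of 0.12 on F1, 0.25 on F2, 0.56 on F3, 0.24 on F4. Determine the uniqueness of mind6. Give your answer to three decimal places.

h² = 0.12² + 0.25² + 0.56² + 0.24² = 0.0144 + 0.0625 + 0.3136 + 0.0576 = 0.4481
Uniqueness u² = 1 − h² = 1 − 0.4481 = 0.5519

0.552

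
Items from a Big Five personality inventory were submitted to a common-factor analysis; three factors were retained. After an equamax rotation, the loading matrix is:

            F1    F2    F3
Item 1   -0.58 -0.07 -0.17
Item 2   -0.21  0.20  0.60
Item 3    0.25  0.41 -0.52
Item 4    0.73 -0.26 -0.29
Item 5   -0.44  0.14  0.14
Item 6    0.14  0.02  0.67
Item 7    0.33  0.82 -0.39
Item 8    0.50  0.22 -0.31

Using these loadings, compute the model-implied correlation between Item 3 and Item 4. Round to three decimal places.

0.227

r̂ = Σ λ_i·λ_j across factors = (0.25)(0.73) + (0.41)(-0.26) + (-0.52)(-0.29)
  = +0.1825 -0.1066 +0.1508 = 0.2267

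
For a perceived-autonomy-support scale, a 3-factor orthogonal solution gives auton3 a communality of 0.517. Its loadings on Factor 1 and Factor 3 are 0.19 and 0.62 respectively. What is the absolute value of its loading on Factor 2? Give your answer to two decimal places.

0.31

Under orthogonal rotation h² = Σλ², so λ_Factor 2² = h² − (0.4205) = 0.517 − 0.4205 = 0.0965.
|λ| = √0.0965 = 0.3106.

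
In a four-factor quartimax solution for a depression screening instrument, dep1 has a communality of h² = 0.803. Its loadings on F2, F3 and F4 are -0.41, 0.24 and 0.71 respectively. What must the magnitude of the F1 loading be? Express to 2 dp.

Under orthogonal rotation h² = Σλ², so λ_F1² = h² − (0.7298) = 0.803 − 0.7298 = 0.0732.
|λ| = √0.0732 = 0.2706.

0.27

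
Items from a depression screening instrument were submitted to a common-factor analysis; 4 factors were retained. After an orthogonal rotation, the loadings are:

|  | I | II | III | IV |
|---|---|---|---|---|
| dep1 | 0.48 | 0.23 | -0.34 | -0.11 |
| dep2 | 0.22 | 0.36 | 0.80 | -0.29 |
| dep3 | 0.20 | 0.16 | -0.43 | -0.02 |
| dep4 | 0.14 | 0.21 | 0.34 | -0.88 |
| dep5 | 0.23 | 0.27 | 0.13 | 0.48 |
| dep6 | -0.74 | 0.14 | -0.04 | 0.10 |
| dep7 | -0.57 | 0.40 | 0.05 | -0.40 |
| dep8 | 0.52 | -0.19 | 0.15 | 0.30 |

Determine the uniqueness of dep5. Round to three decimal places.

0.627

h² = 0.23² + 0.27² + 0.13² + 0.48² = 0.0529 + 0.0729 + 0.0169 + 0.2304 = 0.3731
Uniqueness u² = 1 − h² = 1 − 0.3731 = 0.6269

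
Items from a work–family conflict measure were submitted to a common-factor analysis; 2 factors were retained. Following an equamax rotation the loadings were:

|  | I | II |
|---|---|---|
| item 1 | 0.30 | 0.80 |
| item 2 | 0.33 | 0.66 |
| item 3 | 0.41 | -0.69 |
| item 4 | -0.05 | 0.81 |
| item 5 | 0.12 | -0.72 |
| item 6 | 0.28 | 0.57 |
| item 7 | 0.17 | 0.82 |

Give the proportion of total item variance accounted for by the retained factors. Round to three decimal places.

Communalities: 0.7300, 0.5445, 0.6442, 0.6586, 0.5328, 0.4033, 0.7013; Σh² = 4.2147.
Total variance with 7 standardized items is 7, so the solution explains 4.2147/7 = 0.6021.

0.602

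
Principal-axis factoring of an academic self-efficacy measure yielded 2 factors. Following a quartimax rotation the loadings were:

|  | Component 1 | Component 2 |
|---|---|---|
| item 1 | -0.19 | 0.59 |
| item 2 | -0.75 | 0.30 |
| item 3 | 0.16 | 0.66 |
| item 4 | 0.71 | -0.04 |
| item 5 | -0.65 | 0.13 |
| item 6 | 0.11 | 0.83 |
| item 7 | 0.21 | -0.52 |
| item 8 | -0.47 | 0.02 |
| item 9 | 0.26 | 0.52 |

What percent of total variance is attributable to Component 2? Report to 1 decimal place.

SS loadings for Component 2 = 0.59² + 0.30² + 0.66² + (-0.04)² + 0.13² + 0.83² + (-0.52)² + 0.02² + 0.52² = 2.1223
With 9 standardized items, total variance = 9. Proportion = 2.1223/9 = 0.2358 → 23.58%.

23.6%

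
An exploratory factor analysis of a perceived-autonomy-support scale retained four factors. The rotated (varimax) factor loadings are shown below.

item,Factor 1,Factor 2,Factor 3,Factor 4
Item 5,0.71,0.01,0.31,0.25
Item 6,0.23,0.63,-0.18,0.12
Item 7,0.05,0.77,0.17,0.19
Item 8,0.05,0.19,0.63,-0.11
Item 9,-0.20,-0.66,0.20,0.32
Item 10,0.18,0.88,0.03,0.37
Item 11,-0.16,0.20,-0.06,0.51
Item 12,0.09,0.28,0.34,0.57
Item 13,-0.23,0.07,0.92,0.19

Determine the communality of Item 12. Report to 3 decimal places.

h² = 0.09² + 0.28² + 0.34² + 0.57² = 0.0081 + 0.0784 + 0.1156 + 0.3249 = 0.5270

0.527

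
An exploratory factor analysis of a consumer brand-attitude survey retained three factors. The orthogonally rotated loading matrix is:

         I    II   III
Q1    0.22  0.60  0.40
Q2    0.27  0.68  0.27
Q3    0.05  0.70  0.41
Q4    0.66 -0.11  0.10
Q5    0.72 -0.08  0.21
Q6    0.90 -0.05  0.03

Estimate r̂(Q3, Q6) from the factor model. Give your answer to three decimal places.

r̂ = Σ λ_i·λ_j across factors = (0.05)(0.90) + (0.70)(-0.05) + (0.41)(0.03)
  = +0.0450 -0.0350 +0.0123 = 0.0223

0.022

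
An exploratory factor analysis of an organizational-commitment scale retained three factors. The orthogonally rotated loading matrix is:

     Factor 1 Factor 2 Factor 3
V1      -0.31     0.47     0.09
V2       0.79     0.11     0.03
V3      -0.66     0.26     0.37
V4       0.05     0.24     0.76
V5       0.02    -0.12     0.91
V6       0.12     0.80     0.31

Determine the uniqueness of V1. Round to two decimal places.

0.67

h² = (-0.31)² + 0.47² + 0.09² = 0.0961 + 0.2209 + 0.0081 = 0.3251
Uniqueness u² = 1 − h² = 1 − 0.3251 = 0.6749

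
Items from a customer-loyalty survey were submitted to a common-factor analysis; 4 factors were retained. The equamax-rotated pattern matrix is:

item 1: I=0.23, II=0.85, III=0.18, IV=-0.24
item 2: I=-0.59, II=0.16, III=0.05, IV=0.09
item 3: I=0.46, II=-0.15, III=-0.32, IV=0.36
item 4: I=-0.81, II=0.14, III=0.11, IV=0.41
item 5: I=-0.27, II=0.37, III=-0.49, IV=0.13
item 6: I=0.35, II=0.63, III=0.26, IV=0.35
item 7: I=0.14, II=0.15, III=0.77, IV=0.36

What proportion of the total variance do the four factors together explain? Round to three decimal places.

0.645

SS loadings by factor: 1.4837, 1.3465, 1.0500, 0.6324; total = 4.5126.
Total variance with 7 standardized items is 7, so the solution explains 4.5126/7 = 0.6447.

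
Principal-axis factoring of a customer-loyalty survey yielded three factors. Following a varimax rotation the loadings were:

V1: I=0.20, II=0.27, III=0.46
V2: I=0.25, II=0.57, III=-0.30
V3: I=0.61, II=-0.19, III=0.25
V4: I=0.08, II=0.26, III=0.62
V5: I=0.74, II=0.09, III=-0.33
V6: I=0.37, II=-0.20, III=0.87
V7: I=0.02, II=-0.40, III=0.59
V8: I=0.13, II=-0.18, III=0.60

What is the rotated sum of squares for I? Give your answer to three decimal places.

SS loadings for I = 0.20² + 0.25² + 0.61² + 0.08² + 0.74² + 0.37² + 0.02² + 0.13² = 0.0400 + 0.0625 + 0.3721 + 0.0064 + 0.5476 + 0.1369 + 0.0004 + 0.0169 = 1.1828

1.183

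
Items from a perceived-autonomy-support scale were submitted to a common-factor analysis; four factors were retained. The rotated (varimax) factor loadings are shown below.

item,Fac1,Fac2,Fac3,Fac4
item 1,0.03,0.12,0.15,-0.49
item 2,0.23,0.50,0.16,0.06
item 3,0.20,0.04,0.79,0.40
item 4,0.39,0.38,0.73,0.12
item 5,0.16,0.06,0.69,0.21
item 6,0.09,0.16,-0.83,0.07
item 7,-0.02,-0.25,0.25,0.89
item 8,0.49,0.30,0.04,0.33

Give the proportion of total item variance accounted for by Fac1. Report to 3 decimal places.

SS loadings for Fac1 = 0.03² + 0.23² + 0.20² + 0.39² + 0.16² + 0.09² + (-0.02)² + 0.49² = 0.5201
Proportion of variance = 0.5201 / 8 = 0.0650.

0.065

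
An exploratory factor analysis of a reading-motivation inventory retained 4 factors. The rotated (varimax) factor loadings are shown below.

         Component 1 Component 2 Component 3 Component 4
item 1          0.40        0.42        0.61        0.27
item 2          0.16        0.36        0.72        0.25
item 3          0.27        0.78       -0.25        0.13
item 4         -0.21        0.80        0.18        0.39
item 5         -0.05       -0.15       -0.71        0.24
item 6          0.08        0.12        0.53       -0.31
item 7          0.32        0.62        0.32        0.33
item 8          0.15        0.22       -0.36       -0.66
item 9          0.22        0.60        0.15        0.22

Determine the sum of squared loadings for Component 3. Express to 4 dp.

SS loadings for Component 3 = 0.61² + 0.72² + (-0.25)² + 0.18² + (-0.71)² + 0.53² + 0.32² + (-0.36)² + 0.15² = 0.3721 + 0.5184 + 0.0625 + 0.0324 + 0.5041 + 0.2809 + 0.1024 + 0.1296 + 0.0225 = 2.0249

2.0249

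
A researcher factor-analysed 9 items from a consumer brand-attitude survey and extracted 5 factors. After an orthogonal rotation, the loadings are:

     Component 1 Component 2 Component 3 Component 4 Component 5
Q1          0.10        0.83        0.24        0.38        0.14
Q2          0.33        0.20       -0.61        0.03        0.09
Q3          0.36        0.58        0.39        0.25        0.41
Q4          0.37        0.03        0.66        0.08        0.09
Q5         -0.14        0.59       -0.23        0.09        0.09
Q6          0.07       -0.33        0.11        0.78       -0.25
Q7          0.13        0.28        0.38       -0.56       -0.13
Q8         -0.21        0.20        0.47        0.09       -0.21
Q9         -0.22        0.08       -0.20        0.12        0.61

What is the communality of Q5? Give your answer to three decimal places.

0.437

h² = (-0.14)² + 0.59² + (-0.23)² + 0.09² + 0.09² = 0.0196 + 0.3481 + 0.0529 + 0.0081 + 0.0081 = 0.4368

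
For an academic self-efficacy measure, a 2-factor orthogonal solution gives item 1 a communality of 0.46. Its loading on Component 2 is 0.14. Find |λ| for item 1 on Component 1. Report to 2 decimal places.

0.66

Under orthogonal rotation h² = Σλ², so λ_Component 1² = h² − (0.0196) = 0.46 − 0.0196 = 0.4404.
|λ| = √0.4404 = 0.6636.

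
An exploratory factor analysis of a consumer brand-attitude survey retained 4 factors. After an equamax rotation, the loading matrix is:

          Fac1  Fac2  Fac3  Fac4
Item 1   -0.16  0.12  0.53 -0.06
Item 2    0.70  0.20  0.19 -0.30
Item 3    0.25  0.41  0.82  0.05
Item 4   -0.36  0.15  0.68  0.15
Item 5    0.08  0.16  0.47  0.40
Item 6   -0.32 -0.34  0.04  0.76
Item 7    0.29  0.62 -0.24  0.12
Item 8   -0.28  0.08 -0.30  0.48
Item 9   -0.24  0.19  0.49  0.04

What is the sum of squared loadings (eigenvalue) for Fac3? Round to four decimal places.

2.0620

SS loadings for Fac3 = 0.53² + 0.19² + 0.82² + 0.68² + 0.47² + 0.04² + (-0.24)² + (-0.30)² + 0.49² = 0.2809 + 0.0361 + 0.6724 + 0.4624 + 0.2209 + 0.0016 + 0.0576 + 0.0900 + 0.2401 = 2.0620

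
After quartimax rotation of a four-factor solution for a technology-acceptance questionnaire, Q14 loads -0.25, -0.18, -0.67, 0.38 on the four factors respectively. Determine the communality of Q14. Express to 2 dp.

h² = (-0.25)² + (-0.18)² + (-0.67)² + 0.38² = 0.0625 + 0.0324 + 0.4489 + 0.1444 = 0.6882

0.69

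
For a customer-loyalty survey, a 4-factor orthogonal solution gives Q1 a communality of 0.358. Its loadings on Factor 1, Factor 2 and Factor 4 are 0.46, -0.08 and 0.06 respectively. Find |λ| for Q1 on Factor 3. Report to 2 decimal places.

Under orthogonal rotation h² = Σλ², so λ_Factor 3² = h² − (0.2216) = 0.358 − 0.2216 = 0.1364.
|λ| = √0.1364 = 0.3693.

0.37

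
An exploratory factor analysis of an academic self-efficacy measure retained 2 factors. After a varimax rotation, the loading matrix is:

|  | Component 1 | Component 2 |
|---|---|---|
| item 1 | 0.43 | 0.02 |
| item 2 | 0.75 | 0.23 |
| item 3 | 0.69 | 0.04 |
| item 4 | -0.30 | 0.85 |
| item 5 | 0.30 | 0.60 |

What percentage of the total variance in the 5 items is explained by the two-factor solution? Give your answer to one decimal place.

50.8%

SS loadings by factor: 1.4035, 1.1374; total = 2.5409.
Total variance with 5 standardized items is 5, so the solution explains 2.5409/5 = 0.5082 = 50.82%.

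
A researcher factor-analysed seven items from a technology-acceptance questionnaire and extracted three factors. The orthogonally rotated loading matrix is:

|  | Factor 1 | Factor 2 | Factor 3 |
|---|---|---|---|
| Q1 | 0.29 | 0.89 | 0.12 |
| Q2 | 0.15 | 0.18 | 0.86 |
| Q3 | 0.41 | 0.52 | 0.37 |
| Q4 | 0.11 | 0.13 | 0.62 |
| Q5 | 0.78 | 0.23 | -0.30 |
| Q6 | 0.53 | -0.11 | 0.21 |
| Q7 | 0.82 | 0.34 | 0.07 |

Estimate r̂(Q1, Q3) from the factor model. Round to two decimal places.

0.63

r̂ = Σ λ_i·λ_j across factors = (0.29)(0.41) + (0.89)(0.52) + (0.12)(0.37)
  = +0.1189 +0.4628 +0.0444 = 0.6261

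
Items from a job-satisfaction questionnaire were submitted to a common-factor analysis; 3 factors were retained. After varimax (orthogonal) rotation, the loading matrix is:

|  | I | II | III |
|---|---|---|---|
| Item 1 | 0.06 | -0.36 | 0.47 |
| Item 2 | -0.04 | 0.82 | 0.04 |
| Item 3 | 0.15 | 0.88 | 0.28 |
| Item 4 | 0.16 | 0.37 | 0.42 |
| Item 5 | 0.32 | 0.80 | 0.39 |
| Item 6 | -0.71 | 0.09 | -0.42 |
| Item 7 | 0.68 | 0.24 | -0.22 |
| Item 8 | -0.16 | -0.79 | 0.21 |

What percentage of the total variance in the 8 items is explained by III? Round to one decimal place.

11.2%

SS loadings for III = 0.47² + 0.04² + 0.28² + 0.42² + 0.39² + (-0.42)² + (-0.22)² + 0.21² = 0.8983
With 8 standardized items, total variance = 8. Proportion = 0.8983/8 = 0.1123 → 11.23%.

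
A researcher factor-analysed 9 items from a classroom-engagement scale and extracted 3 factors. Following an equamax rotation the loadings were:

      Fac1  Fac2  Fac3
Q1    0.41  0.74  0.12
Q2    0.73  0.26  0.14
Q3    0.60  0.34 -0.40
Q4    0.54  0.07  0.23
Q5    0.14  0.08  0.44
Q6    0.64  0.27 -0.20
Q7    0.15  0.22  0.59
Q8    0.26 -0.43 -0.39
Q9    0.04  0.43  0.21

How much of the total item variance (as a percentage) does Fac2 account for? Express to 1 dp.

SS loadings for Fac2 = 0.74² + 0.26² + 0.34² + 0.07² + 0.08² + 0.27² + 0.22² + (-0.43)² + 0.43² = 1.2332
With 9 standardized items, total variance = 9. Proportion = 1.2332/9 = 0.1370 → 13.70%.

13.7%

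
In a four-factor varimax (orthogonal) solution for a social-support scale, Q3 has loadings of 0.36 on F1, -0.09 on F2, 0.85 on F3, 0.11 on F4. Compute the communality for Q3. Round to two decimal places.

0.87

h² = 0.36² + (-0.09)² + 0.85² + 0.11² = 0.1296 + 0.0081 + 0.7225 + 0.0121 = 0.8723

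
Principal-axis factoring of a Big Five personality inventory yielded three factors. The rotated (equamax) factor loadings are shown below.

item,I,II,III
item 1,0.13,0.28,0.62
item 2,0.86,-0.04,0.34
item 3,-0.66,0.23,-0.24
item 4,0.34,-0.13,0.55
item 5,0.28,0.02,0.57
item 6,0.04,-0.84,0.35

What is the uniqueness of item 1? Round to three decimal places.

0.520

h² = 0.13² + 0.28² + 0.62² = 0.0169 + 0.0784 + 0.3844 = 0.4797
Uniqueness u² = 1 − h² = 1 − 0.4797 = 0.5203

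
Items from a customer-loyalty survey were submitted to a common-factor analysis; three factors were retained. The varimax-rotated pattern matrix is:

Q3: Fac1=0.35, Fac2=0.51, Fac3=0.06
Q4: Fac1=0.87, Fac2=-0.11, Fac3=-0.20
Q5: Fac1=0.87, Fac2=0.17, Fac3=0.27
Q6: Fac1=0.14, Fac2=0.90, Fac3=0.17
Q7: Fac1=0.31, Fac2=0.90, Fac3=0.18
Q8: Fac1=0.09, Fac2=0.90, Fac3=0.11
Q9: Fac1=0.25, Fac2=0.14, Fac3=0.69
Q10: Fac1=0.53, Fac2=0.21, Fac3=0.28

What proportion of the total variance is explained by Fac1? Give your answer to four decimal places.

SS loadings for Fac1 = 0.35² + 0.87² + 0.87² + 0.14² + 0.31² + 0.09² + 0.25² + 0.53² = 2.1035
Proportion of variance = 2.1035 / 8 = 0.2629.

0.2629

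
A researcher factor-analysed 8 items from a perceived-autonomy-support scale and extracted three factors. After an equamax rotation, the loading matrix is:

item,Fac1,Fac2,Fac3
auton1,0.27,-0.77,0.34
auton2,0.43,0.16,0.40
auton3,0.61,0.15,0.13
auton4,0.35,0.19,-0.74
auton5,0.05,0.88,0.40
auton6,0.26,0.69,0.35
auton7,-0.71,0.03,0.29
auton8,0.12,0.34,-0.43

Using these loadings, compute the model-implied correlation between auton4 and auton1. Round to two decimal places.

r̂ = Σ λ_i·λ_j across factors = (0.35)(0.27) + (0.19)(-0.77) + (-0.74)(0.34)
  = +0.0945 -0.1463 -0.2516 = -0.3034

-0.30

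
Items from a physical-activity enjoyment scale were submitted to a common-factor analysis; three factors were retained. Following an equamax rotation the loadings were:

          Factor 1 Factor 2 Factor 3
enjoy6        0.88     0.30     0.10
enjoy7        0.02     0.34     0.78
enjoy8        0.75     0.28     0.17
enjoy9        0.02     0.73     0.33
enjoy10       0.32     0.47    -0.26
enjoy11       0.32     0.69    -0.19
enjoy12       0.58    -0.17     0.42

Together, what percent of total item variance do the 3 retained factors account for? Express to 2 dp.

Communalities: 0.8744, 0.7244, 0.6698, 0.6422, 0.3909, 0.6146, 0.5417; Σh² = 4.4580.
Total variance with 7 standardized items is 7, so the solution explains 4.4580/7 = 0.6369 = 63.69%.

63.69%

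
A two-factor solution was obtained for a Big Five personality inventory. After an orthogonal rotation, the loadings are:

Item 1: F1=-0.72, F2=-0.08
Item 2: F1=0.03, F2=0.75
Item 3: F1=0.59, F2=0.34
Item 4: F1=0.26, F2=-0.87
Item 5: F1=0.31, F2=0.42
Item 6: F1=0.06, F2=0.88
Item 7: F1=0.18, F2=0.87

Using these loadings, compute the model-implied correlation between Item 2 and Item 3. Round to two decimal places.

0.27

r̂ = Σ λ_i·λ_j across factors = (0.03)(0.59) + (0.75)(0.34)
  = +0.0177 +0.2550 = 0.2727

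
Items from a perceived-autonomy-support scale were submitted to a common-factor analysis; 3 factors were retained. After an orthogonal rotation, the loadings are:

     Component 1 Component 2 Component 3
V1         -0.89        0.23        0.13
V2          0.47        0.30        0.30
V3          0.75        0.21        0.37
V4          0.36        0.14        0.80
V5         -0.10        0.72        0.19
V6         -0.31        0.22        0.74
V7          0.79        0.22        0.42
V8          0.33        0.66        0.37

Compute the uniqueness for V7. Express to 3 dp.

0.151

h² = 0.79² + 0.22² + 0.42² = 0.6241 + 0.0484 + 0.1764 = 0.8489
Uniqueness u² = 1 − h² = 1 − 0.8489 = 0.1511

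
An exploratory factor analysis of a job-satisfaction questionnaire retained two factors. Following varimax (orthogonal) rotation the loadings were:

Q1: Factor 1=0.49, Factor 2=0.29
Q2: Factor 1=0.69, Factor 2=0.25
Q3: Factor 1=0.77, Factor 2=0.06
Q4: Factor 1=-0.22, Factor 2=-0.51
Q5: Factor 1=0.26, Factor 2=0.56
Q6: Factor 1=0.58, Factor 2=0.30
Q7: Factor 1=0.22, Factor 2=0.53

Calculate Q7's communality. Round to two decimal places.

h² = 0.22² + 0.53² = 0.0484 + 0.2809 = 0.3293

0.33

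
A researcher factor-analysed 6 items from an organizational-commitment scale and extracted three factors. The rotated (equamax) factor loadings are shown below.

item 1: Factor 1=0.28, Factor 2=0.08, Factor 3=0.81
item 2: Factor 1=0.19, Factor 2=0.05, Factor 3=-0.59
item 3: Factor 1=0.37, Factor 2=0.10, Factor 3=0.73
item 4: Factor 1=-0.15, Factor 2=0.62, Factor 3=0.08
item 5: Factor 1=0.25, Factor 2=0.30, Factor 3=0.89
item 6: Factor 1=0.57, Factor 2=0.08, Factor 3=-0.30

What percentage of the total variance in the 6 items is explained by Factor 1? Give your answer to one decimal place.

SS loadings for Factor 1 = 0.28² + 0.19² + 0.37² + (-0.15)² + 0.25² + 0.57² = 0.6613
With 6 standardized items, total variance = 6. Proportion = 0.6613/6 = 0.1102 → 11.02%.

11.0%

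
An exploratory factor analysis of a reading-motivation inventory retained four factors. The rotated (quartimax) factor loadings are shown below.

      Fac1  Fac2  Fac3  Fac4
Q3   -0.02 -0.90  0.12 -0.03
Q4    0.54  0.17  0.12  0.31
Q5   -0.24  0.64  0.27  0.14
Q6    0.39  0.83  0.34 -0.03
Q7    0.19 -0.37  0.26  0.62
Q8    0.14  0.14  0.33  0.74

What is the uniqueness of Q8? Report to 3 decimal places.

h² = 0.14² + 0.14² + 0.33² + 0.74² = 0.0196 + 0.0196 + 0.1089 + 0.5476 = 0.6957
Uniqueness u² = 1 − h² = 1 − 0.6957 = 0.3043

0.304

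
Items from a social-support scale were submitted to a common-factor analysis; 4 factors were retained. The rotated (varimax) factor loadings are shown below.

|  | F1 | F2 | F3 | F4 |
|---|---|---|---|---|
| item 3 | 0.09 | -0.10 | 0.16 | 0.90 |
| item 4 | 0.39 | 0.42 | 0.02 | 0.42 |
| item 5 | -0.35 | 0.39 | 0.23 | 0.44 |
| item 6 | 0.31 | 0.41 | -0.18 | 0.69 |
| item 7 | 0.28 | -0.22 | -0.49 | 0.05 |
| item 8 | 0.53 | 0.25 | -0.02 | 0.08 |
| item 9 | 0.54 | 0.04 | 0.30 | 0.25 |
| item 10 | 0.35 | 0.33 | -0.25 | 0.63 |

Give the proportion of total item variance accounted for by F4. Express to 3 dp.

0.266

SS loadings for F4 = 0.90² + 0.42² + 0.44² + 0.69² + 0.05² + 0.08² + 0.25² + 0.63² = 2.1244
Proportion of variance = 2.1244 / 8 = 0.2656.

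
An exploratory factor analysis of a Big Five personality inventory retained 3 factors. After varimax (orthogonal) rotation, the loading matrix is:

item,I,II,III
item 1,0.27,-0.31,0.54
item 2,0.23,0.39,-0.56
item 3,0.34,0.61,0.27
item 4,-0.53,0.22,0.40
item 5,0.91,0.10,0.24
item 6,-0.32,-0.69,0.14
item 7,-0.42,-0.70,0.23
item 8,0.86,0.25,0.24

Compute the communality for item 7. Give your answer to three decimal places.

h² = (-0.42)² + (-0.70)² + 0.23² = 0.1764 + 0.4900 + 0.0529 = 0.7193

0.719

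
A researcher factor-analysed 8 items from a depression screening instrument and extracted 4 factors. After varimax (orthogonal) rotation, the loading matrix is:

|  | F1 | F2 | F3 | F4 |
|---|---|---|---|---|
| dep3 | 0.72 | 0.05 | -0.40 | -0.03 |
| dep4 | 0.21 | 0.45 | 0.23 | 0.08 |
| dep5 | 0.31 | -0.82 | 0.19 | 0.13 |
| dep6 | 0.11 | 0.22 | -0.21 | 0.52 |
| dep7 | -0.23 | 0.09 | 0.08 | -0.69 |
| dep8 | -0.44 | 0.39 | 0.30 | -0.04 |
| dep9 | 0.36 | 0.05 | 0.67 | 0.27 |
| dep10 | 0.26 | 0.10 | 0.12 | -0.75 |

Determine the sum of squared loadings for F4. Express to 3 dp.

1.408

SS loadings for F4 = (-0.03)² + 0.08² + 0.13² + 0.52² + (-0.69)² + (-0.04)² + 0.27² + (-0.75)² = 0.0009 + 0.0064 + 0.0169 + 0.2704 + 0.4761 + 0.0016 + 0.0729 + 0.5625 = 1.4077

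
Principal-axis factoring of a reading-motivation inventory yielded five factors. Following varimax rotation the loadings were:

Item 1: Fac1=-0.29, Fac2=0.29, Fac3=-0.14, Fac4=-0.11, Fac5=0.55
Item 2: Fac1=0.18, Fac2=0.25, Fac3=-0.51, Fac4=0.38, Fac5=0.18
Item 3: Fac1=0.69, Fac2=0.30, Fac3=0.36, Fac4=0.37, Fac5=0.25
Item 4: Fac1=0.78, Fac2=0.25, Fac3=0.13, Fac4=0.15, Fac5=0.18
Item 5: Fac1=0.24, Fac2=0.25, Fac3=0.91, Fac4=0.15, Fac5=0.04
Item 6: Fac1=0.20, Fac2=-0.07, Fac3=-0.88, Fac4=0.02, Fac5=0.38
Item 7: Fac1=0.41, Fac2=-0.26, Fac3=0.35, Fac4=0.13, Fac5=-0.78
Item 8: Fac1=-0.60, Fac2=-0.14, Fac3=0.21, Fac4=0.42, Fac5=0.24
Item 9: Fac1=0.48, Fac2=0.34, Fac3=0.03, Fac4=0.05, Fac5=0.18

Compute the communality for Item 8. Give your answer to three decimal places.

0.658

h² = (-0.60)² + (-0.14)² + 0.21² + 0.42² + 0.24² = 0.3600 + 0.0196 + 0.0441 + 0.1764 + 0.0576 = 0.6577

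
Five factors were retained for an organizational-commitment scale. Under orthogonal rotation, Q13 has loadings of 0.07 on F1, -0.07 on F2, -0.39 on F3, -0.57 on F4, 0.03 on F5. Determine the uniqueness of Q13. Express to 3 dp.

0.512

h² = 0.07² + (-0.07)² + (-0.39)² + (-0.57)² + 0.03² = 0.0049 + 0.0049 + 0.1521 + 0.3249 + 0.0009 = 0.4877
Uniqueness u² = 1 − h² = 1 − 0.4877 = 0.5123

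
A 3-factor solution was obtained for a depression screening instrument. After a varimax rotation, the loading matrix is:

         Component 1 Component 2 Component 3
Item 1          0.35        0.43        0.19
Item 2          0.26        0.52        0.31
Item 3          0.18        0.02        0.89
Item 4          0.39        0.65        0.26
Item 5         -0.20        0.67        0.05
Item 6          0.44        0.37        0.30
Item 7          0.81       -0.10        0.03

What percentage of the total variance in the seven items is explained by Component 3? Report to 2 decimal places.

15.50%

SS loadings for Component 3 = 0.19² + 0.31² + 0.89² + 0.26² + 0.05² + 0.30² + 0.03² = 1.0853
With 7 standardized items, total variance = 7. Proportion = 1.0853/7 = 0.1550 → 15.50%.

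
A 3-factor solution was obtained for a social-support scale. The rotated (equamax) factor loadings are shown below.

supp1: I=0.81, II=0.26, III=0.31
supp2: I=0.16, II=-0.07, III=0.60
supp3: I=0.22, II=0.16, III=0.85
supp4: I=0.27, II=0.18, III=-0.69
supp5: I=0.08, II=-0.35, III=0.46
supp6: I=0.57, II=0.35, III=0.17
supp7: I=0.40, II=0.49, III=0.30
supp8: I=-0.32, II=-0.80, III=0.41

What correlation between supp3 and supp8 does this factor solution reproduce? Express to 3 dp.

r̂ = Σ λ_i·λ_j across factors = (0.22)(-0.32) + (0.16)(-0.80) + (0.85)(0.41)
  = -0.0704 -0.1280 +0.3485 = 0.1501

0.150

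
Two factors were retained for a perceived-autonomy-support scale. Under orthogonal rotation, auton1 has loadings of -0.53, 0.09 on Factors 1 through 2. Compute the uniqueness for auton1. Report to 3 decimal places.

h² = (-0.53)² + 0.09² = 0.2809 + 0.0081 = 0.2890
Uniqueness u² = 1 − h² = 1 − 0.2890 = 0.7110

0.711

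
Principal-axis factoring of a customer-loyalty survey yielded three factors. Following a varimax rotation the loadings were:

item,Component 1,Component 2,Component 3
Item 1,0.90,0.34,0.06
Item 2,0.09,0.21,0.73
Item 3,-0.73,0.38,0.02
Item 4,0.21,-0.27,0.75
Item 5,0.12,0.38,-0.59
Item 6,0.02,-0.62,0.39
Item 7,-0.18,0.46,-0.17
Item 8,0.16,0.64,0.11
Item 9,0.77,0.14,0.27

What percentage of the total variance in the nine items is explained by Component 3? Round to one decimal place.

19.0%

SS loadings for Component 3 = 0.06² + 0.73² + 0.02² + 0.75² + (-0.59)² + 0.39² + (-0.17)² + 0.11² + 0.27² = 1.7135
With 9 standardized items, total variance = 9. Proportion = 1.7135/9 = 0.1904 → 19.04%.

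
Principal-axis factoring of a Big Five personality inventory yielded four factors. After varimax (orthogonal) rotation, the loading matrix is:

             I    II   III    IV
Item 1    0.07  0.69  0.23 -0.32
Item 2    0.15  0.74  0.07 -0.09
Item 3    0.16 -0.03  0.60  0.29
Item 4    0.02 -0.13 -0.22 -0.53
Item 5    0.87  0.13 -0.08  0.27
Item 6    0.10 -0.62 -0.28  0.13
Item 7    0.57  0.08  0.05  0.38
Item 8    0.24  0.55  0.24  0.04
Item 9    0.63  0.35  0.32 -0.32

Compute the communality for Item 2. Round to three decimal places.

h² = 0.15² + 0.74² + 0.07² + (-0.09)² = 0.0225 + 0.5476 + 0.0049 + 0.0081 = 0.5831

0.583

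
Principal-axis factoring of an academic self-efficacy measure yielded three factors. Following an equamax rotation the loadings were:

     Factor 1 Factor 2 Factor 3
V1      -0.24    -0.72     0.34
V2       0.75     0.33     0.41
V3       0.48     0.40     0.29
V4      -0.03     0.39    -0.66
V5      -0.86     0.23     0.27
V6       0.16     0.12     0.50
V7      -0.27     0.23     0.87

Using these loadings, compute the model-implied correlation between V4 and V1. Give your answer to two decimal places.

-0.50

r̂ = Σ λ_i·λ_j across factors = (-0.03)(-0.24) + (0.39)(-0.72) + (-0.66)(0.34)
  = +0.0072 -0.2808 -0.2244 = -0.4980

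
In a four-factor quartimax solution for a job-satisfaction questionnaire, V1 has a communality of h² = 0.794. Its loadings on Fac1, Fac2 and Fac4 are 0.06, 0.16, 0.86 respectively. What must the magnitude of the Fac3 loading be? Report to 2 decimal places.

0.16

Under orthogonal rotation h² = Σλ², so λ_Fac3² = h² − (0.7688) = 0.794 − 0.7688 = 0.0252.
|λ| = √0.0252 = 0.1587.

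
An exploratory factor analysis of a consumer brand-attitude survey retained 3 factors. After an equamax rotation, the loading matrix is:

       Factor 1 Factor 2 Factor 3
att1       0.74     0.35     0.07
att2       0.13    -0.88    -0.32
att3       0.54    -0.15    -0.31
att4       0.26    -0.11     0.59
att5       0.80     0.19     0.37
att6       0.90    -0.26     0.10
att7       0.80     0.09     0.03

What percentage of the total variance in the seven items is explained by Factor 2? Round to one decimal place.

SS loadings for Factor 2 = 0.35² + (-0.88)² + (-0.15)² + (-0.11)² + 0.19² + (-0.26)² + 0.09² = 1.0433
With 7 standardized items, total variance = 7. Proportion = 1.0433/7 = 0.1490 → 14.90%.

14.9%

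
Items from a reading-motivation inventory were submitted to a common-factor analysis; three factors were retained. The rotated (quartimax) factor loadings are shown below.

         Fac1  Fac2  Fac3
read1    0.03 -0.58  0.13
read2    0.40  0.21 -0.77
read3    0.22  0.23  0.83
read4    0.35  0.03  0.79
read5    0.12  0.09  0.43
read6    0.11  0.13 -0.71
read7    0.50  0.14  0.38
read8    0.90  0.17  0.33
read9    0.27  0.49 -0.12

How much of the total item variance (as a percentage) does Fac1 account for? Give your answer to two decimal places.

SS loadings for Fac1 = 0.03² + 0.40² + 0.22² + 0.35² + 0.12² + 0.11² + 0.50² + 0.90² + 0.27² = 1.4912
With 9 standardized items, total variance = 9. Proportion = 1.4912/9 = 0.1657 → 16.57%.

16.57%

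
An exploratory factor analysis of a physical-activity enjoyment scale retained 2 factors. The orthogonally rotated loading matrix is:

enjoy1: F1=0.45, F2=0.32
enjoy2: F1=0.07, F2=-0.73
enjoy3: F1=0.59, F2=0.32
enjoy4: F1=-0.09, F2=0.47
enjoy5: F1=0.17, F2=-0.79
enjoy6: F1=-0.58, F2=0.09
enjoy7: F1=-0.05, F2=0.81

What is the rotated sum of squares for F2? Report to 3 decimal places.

SS loadings for F2 = 0.32² + (-0.73)² + 0.32² + 0.47² + (-0.79)² + 0.09² + 0.81² = 0.1024 + 0.5329 + 0.1024 + 0.2209 + 0.6241 + 0.0081 + 0.6561 = 2.2469

2.247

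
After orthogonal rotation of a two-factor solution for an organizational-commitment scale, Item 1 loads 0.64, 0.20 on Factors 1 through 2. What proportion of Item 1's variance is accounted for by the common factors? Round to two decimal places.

h² = 0.64² + 0.20² = 0.4096 + 0.0400 = 0.4496

0.45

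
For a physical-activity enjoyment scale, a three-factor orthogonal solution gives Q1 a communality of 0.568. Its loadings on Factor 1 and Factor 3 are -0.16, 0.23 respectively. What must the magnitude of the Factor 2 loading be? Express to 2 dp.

Under orthogonal rotation h² = Σλ², so λ_Factor 2² = h² − (0.0785) = 0.568 − 0.0785 = 0.4895.
|λ| = √0.4895 = 0.6996.

0.70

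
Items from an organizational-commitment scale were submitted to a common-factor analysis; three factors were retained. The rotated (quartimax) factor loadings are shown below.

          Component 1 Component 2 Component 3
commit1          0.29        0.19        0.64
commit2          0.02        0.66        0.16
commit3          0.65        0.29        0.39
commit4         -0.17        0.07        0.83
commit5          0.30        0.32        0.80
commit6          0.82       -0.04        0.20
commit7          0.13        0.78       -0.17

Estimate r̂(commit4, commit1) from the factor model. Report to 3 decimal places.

0.495

r̂ = Σ λ_i·λ_j across factors = (-0.17)(0.29) + (0.07)(0.19) + (0.83)(0.64)
  = -0.0493 +0.0133 +0.5312 = 0.4952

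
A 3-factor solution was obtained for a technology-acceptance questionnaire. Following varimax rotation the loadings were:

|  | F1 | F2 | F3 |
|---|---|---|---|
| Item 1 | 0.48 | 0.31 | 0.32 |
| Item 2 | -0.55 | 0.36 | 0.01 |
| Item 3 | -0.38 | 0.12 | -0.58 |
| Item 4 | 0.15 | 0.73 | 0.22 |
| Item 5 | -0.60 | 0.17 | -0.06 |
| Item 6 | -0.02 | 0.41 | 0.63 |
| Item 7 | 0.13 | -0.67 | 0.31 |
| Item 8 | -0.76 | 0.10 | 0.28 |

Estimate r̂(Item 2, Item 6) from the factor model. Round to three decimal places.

0.165

r̂ = Σ λ_i·λ_j across factors = (-0.55)(-0.02) + (0.36)(0.41) + (0.01)(0.63)
  = +0.0110 +0.1476 +0.0063 = 0.1649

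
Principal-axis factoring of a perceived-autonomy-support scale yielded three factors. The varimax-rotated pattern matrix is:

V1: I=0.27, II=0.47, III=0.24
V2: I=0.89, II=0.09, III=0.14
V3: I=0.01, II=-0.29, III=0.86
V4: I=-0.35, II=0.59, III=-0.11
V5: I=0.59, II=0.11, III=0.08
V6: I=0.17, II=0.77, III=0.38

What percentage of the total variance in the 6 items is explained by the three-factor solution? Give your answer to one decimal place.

60.2%

Communalities: 0.3514, 0.8198, 0.8238, 0.4827, 0.3666, 0.7662; Σh² = 3.6105.
Total variance with 6 standardized items is 6, so the solution explains 3.6105/6 = 0.6018 = 60.18%.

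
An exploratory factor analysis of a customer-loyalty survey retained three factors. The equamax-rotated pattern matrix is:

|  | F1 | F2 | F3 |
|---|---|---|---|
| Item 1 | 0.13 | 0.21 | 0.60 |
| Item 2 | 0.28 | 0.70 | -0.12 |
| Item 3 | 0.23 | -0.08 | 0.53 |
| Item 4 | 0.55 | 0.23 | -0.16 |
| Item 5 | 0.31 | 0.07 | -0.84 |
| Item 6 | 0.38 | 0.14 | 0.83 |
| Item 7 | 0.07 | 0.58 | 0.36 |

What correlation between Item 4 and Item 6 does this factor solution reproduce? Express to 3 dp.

r̂ = Σ λ_i·λ_j across factors = (0.55)(0.38) + (0.23)(0.14) + (-0.16)(0.83)
  = +0.2090 +0.0322 -0.1328 = 0.1084

0.108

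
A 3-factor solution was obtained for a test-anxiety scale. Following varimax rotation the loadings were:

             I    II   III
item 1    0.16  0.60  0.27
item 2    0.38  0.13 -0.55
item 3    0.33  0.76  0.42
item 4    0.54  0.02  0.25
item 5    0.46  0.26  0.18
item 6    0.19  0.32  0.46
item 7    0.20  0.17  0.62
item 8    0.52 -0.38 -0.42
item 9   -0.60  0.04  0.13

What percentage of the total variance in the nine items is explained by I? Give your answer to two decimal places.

SS loadings for I = 0.16² + 0.38² + 0.33² + 0.54² + 0.46² + 0.19² + 0.20² + 0.52² + (-0.60)² = 1.4886
With 9 standardized items, total variance = 9. Proportion = 1.4886/9 = 0.1654 → 16.54%.

16.54%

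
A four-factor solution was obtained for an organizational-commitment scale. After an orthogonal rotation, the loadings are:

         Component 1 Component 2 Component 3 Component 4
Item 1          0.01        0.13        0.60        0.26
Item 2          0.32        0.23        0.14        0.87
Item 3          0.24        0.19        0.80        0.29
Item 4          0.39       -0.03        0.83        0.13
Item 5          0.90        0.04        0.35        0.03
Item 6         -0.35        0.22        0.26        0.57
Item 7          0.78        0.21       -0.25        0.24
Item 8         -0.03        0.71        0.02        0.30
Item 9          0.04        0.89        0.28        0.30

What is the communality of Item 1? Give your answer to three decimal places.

0.445

h² = 0.01² + 0.13² + 0.60² + 0.26² = 0.0001 + 0.0169 + 0.3600 + 0.0676 = 0.4446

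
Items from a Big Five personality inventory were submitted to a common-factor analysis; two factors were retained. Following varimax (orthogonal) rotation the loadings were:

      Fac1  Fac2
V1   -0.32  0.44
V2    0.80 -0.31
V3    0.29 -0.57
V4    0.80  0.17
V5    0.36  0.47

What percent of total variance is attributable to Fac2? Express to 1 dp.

17.3%

SS loadings for Fac2 = 0.44² + (-0.31)² + (-0.57)² + 0.17² + 0.47² = 0.8644
With 5 standardized items, total variance = 5. Proportion = 0.8644/5 = 0.1729 → 17.29%.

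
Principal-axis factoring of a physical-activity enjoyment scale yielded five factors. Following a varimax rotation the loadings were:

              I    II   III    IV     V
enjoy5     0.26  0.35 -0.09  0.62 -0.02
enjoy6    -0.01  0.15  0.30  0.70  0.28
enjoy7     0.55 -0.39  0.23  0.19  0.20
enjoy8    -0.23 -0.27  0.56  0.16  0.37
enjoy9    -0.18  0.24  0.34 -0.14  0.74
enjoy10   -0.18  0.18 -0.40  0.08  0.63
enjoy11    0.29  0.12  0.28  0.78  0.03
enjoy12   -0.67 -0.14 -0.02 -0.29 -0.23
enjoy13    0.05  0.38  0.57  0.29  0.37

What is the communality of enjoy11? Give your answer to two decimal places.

h² = 0.29² + 0.12² + 0.28² + 0.78² + 0.03² = 0.0841 + 0.0144 + 0.0784 + 0.6084 + 0.0009 = 0.7862

0.79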